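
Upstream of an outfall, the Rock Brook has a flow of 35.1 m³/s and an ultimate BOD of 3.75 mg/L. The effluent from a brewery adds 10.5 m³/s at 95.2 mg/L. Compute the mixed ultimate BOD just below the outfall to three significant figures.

Flow-weighted mixing: C = (Q_r C_r + Q_w C_w)/(Q_r + Q_w)
= (35.1×3.75 + 10.5×95.2)/(35.1 + 10.5) = 1131/45.60 = 24.81 mg/L.

24.8 mg/L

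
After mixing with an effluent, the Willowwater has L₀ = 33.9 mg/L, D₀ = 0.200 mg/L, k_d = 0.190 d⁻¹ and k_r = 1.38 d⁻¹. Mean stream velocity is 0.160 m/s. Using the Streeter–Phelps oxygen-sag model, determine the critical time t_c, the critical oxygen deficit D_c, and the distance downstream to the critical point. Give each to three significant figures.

t_c ≈ 1.63 d; D_c ≈ 3.42 mg/L; x_c ≈ 22.6 km

With k_r/k_d = 7.263 and 1 − D₀(k_r−k_d)/(k_d L₀) = 0.9630,
t_c = ln(7.263 × 0.9630) / (1.38 − 0.190) = ln(6.995) / 1.190 = 1.945/1.190 = 1.635 d.
L(t_c) = L₀ e^(−k_d t_c) = 33.9 × 0.7330 = 24.85 mg/L, and at the critical point k_r D_c = k_d L, so D_c = (0.190/1.38) × 24.85 = 3.421 mg/L.
x_c = v t_c = 0.160 m/s × 1.635 d × 86400 s/d = 22600 m ≈ 22.6 km.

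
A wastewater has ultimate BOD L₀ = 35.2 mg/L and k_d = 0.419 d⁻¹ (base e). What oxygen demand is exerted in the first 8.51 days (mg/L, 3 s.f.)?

y_t = L₀(1 − e^(−k_d t)) = 35.2 × (1 − e^(−0.419×8.51))
= 35.2 × (1 − 0.02828) = 35.2 × 0.9717 = 34.20 mg/L.

y ≈ 34.2 mg/L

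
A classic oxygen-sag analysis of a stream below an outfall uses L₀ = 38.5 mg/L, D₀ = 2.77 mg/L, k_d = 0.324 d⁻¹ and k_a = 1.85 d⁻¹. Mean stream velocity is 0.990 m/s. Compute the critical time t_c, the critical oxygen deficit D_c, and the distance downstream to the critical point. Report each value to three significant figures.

t_c ≈ 0.871 d; D_c ≈ 5.09 mg/L; x_c ≈ 74.5 km

With k_a/k_d = 5.710 and 1 − D₀(k_a−k_d)/(k_d L₀) = 0.6611,
t_c = ln(5.710 × 0.6611) / (1.85 − 0.324) = ln(3.775) / 1.526 = 1.328/1.526 = 0.8705 d.
L(t_c) = L₀ e^(−k_d t_c) = 38.5 × 0.7542 = 29.04 mg/L, and at the critical point k_a D_c = k_d L, so D_c = (0.324/1.85) × 29.04 = 5.086 mg/L.
x_c = v t_c = 0.990 m/s × 0.8705 d × 86400 s/d = 74460 m ≈ 74.5 km.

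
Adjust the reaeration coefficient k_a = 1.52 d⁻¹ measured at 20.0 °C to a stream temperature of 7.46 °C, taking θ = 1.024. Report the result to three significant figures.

k_a(T₂) = k_a(T₁) · θ^(T₂−T₁) = 1.52 × 1.024^(7.46−20.0)
= 1.52 × 1.024^-12.5 = 1.52 × 0.7427 = 1.129 d⁻¹.

k_a ≈ 1.13 d⁻¹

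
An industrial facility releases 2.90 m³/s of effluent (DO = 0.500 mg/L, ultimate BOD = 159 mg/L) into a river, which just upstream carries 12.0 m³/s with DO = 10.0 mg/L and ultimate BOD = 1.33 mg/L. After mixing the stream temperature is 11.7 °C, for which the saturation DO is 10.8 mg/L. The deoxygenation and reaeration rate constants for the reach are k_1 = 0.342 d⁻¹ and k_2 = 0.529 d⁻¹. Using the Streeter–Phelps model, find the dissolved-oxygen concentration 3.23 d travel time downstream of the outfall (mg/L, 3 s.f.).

Mixed DO = (12.0×10.0 + 2.90×0.500)/(12.0+2.90) = 121.5/14.90 = 8.151 mg/L.
Mixed L₀ = (12.0×1.33 + 2.90×159)/(14.90) = 477.1/14.90 = 32.02 mg/L.
Initial deficit D₀ = C_s − DO₀ = 10.8 − 8.151 = 2.649 mg/L.
D(3.23) = [0.342×32.02/(0.529−0.342)](e^(−0.342×3.23) − e^(−0.529×3.23)) + 2.649 e^(−0.529×3.23)
= 58.56 × (0.3313 − 0.1811) + 2.649 × 0.1811 = 9.276 mg/L.
DO = 10.8 − 9.276 = 1.524 mg/L.

DO ≈ 1.52 mg/L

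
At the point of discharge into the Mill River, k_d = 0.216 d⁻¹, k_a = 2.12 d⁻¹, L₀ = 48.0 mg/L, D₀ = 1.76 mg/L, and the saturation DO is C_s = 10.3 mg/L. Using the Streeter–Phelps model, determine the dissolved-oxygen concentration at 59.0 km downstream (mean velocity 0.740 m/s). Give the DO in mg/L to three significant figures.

Travel time t = x/v = 59.0 km / (0.740 m/s) = 59000 m / 0.740 m/s = 79730 s = 0.9228 d.
k_d L₀/(k_a−k_d) = 0.216×48.0/(2.12−0.216) = 10.37/1.904 = 5.445 mg/L.
e^(−k_d t) = e^(−0.216×0.9228) = 0.8193; e^(−k_a t) = e^(−2.12×0.9228) = 0.1414.
D = 5.445 × (0.8193 − 0.1414) + 1.76 × 0.1414 = 3.691 + 0.2488 = 3.940 mg/L.
DO = C_s − D = 10.3 − 3.940 = 6.360 mg/L.

DO ≈ 6.36 mg/L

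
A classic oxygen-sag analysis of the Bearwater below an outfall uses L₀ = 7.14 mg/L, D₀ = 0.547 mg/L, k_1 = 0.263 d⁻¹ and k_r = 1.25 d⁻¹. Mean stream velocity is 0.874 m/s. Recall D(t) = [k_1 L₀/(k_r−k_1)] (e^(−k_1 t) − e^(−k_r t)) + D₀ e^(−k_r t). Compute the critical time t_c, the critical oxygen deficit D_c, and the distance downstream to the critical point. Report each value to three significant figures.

t_c = [1/(k_r−k_1)] ln[(k_r/k_1)(1 − D₀(k_r−k_1)/(k_1 L₀))]
= [1/(1.25−0.263)] ln[(1.25/0.263)(1 − 0.547×0.9870/(0.263×7.14))]
= (1/0.9870) ln[4.753 × 0.7125] = 1.013 × ln(3.386) = 1.013 × 1.220 = 1.236 d.
L(t_c) = L₀ e^(−k_1 t_c) = 7.14 × 0.7225 = 5.159 mg/L, and at the critical point k_r D_c = k_1 L, so D_c = (0.263/1.25) × 5.159 = 1.085 mg/L.
x_c = v t_c = 0.874 m/s × 1.236 d × 86400 s/d = 93320 m ≈ 93.3 km.

t_c ≈ 1.24 d; D_c ≈ 1.09 mg/L; x_c ≈ 93.3 km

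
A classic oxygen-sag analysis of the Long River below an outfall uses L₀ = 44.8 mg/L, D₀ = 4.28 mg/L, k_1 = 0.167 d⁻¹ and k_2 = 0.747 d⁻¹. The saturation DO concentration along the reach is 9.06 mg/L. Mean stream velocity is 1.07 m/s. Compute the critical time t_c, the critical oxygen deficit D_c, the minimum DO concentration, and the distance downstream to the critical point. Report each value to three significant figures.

t_c = [1/(k_2−k_1)] ln[(k_2/k_1)(1 − D₀(k_2−k_1)/(k_1 L₀))]
= [1/(0.747−0.167)] ln[(0.747/0.167)(1 − 4.28×0.5800/(0.167×44.8))]
= (1/0.5800) ln[4.473 × 0.6682] = 1.724 × ln(2.989) = 1.724 × 1.095 = 1.888 d.
D_c = (k_1/k_2) L₀ e^(−k_1 t_c) = (0.167/0.747) × 44.8 × e^(−0.167×1.888) = 0.2236 × 44.8 × 0.7296 = 7.307 mg/L.
Minimum DO = C_s − D_c = 9.06 − 7.307 = 1.753 mg/L.
x_c = v t_c = 1.07 m/s × 1.888 d × 86400 s/d = 174500 m ≈ 175 km.

t_c ≈ 1.89 d; D_c ≈ 7.31 mg/L; min DO ≈ 1.75 mg/L; x_c ≈ 175 km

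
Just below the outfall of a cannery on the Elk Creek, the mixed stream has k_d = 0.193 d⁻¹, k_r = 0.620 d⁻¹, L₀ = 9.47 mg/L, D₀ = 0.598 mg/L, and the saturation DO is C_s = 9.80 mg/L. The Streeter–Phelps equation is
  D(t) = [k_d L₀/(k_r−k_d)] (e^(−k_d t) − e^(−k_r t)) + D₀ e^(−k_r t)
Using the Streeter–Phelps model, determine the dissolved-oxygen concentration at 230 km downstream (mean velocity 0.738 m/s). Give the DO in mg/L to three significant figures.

Travel time t = x/v = 230 km / (0.738 m/s) = 230000 m / 0.738 m/s = 311700 s = 3.607 d.
k_d L₀/(k_r−k_d) = 0.193×9.47/(0.620−0.193) = 1.828/0.4270 = 4.280 mg/L.
e^(−k_d t) = e^(−0.193×3.607) = 0.4985; e^(−k_r t) = e^(−0.620×3.607) = 0.1068.
D = 4.280 × (0.4985 − 0.1068) + 0.598 × 0.1068 = 1.676 + 0.06389 = 1.740 mg/L.
DO = C_s − D = 9.80 − 1.740 = 8.060 mg/L.

DO ≈ 8.06 mg/L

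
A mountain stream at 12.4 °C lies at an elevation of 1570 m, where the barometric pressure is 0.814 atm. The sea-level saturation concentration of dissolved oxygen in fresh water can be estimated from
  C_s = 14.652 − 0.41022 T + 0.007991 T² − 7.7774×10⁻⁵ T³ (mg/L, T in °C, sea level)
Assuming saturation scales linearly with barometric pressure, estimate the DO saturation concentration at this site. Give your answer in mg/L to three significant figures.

C_s ≈ 8.67 mg/L

At sea level: C_s = 14.652 − 0.41022×12.4 + 0.007991×12.4² − 7.7774×10⁻⁵×12.4³ = 10.65 mg/L.
Pressure correction: C_s' = 10.65 × 0.814 = 8.666 mg/L.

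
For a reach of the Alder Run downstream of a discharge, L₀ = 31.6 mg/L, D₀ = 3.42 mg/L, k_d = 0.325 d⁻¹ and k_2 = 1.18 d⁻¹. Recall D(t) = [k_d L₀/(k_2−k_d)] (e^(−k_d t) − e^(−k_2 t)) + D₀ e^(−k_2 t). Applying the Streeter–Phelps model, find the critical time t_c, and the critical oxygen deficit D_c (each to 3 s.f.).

At the critical point dD/dt = 0, so k_d L₀ e^(−k_d t) = k_2 D. Substituting D(t) from the Streeter–Phelps equation and solving for t gives
t_c = ln[(k_2/k_d)(1 − D₀(k_2−k_d)/(k_d L₀))] / (k_2−k_d).
Here k_2−k_d = 0.8550 d⁻¹ and 1 − D₀(k_2−k_d)/(k_d L₀) = 1 − 3.42×0.8550/(0.325×31.6) = 0.7153, so
t_c = ln(3.631 × 0.7153) / 0.8550 = 0.9544 / 0.8550 = 1.116 d.
L(t_c) = L₀ e^(−k_d t_c) = 31.6 × 0.6957 = 21.99 mg/L, and at the critical point k_2 D_c = k_d L, so D_c = (0.325/1.18) × 21.99 = 6.055 mg/L.

t_c ≈ 1.12 d; D_c ≈ 6.06 mg/L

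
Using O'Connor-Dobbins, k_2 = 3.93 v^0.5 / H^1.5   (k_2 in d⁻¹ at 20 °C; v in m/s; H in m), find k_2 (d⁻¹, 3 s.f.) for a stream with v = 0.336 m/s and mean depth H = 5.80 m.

k_2 ≈ 0.163 d⁻¹

k_2 = 3.93 × 0.336^0.5 / 5.80^1.5 = 3.93 × 0.5797 / 13.97 = 0.1631 d⁻¹.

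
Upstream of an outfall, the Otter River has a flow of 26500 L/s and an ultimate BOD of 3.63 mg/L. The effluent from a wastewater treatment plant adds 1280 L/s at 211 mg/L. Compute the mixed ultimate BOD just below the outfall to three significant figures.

13.2 mg/L

Flow-weighted mixing: C = (Q_r C_r + Q_w C_w)/(Q_r + Q_w)
= (26500×3.63 + 1280×211)/(26500 + 1280) = 366300/27780 = 13.18 mg/L.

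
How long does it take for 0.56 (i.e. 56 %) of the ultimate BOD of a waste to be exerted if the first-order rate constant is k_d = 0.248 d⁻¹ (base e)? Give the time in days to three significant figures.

y/L₀ = 1 − e^(−k_d t) = 0.56 ⇒ e^(−k_d t) = 0.440
t = −ln(0.440) / 0.248 = 0.8210 / 0.248 = 3.310 d.

t ≈ 3.31 d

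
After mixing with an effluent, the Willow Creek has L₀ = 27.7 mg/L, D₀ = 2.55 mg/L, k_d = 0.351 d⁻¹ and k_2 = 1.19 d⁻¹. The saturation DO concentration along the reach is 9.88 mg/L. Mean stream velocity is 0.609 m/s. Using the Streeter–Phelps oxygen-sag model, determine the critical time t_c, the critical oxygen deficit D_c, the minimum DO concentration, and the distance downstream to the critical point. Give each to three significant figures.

t_c ≈ 1.16 d; D_c ≈ 5.44 mg/L; min DO ≈ 4.44 mg/L; x_c ≈ 61.0 km

With k_2/k_d = 3.390 and 1 − D₀(k_2−k_d)/(k_d L₀) = 0.7800,
t_c = ln(3.390 × 0.7800) / (1.19 − 0.351) = ln(2.644) / 0.8390 = 0.9724/0.8390 = 1.159 d.
L(t_c) = L₀ e^(−k_d t_c) = 27.7 × 0.6658 = 18.44 mg/L, and at the critical point k_2 D_c = k_d L, so D_c = (0.351/1.19) × 18.44 = 5.440 mg/L.
Minimum DO = C_s − D_c = 9.88 − 5.440 = 4.440 mg/L.
x_c = v t_c = 0.609 m/s × 1.159 d × 86400 s/d = 60980 m ≈ 61.0 km.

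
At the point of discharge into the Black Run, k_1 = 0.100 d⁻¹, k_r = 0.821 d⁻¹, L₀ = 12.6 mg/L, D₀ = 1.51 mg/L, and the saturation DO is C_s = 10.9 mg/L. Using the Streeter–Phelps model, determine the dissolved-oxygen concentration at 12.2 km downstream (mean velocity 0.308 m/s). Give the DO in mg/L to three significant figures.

Travel time t = x/v = 12.2 km / (0.308 m/s) = 12200 m / 0.308 m/s = 39610 s = 0.4585 d.
k_1 L₀/(k_r−k_1) = 0.100×12.6/(0.821−0.100) = 1.260/0.7210 = 1.748 mg/L.
e^(−k_1 t) = e^(−0.100×0.4585) = 0.9552; e^(−k_r t) = e^(−0.821×0.4585) = 0.6863.
D = 1.748 × (0.9552 − 0.6863) + 1.51 × 0.6863 = 0.4698 + 1.036 = 1.506 mg/L.
DO = C_s − D = 10.9 − 1.506 = 9.394 mg/L.

DO ≈ 9.39 mg/L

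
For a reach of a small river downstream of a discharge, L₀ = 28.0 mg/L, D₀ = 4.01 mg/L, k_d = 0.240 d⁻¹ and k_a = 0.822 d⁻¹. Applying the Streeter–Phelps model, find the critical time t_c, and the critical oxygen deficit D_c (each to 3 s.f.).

t_c ≈ 1.38 d; D_c ≈ 5.87 mg/L

At the critical point dD/dt = 0, so k_d L₀ e^(−k_d t) = k_a D. Substituting D(t) from the Streeter–Phelps equation and solving for t gives
t_c = ln[(k_a/k_d)(1 − D₀(k_a−k_d)/(k_d L₀))] / (k_a−k_d).
Here k_a−k_d = 0.5820 d⁻¹ and 1 − D₀(k_a−k_d)/(k_d L₀) = 1 − 4.01×0.5820/(0.240×28.0) = 0.6527, so
t_c = ln(3.425 × 0.6527) / 0.5820 = 0.8045 / 0.5820 = 1.382 d.
L(t_c) = L₀ e^(−k_d t_c) = 28.0 × 0.7177 = 20.09 mg/L, and at the critical point k_a D_c = k_d L, so D_c = (0.240/0.822) × 20.09 = 5.867 mg/L.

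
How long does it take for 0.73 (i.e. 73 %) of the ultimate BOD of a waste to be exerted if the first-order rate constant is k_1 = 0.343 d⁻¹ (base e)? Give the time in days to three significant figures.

y/L₀ = 1 − e^(−k_1 t) = 0.73 ⇒ e^(−k_1 t) = 0.270
t = −ln(0.270) / 0.343 = 1.309 / 0.343 = 3.817 d.

t ≈ 3.82 d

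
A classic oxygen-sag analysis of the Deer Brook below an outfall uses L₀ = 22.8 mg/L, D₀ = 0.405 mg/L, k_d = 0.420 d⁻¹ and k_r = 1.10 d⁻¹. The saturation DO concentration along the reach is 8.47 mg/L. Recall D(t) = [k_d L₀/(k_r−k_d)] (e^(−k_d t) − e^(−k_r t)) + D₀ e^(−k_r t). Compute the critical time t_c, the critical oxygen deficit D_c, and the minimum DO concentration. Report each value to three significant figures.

t_c ≈ 1.37 d; D_c ≈ 4.89 mg/L; min DO ≈ 3.58 mg/L

At the critical point dD/dt = 0, so k_d L₀ e^(−k_d t) = k_r D. Substituting D(t) from the Streeter–Phelps equation and solving for t gives
t_c = ln[(k_r/k_d)(1 − D₀(k_r−k_d)/(k_d L₀))] / (k_r−k_d).
Here k_r−k_d = 0.6800 d⁻¹ and 1 − D₀(k_r−k_d)/(k_d L₀) = 1 − 0.405×0.6800/(0.420×22.8) = 0.9712, so
t_c = ln(2.619 × 0.9712) / 0.6800 = 0.9336 / 0.6800 = 1.373 d.
D_c = (k_d/k_r) L₀ e^(−k_d t_c) = (0.420/1.10) × 22.8 × e^(−0.420×1.373) = 0.3818 × 22.8 × 0.5618 = 4.891 mg/L.
Minimum DO = C_s − D_c = 8.47 − 4.891 = 3.579 mg/L.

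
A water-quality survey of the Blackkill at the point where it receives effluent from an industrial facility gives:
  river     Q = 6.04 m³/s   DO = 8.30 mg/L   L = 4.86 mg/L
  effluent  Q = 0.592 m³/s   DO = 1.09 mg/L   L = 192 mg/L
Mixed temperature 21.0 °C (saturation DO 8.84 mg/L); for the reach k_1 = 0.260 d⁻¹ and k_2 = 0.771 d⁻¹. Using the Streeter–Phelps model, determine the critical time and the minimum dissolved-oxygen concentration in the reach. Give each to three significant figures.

Mixed DO = (6.04×8.30 + 0.592×1.09)/(6.04+0.592) = 50.78/6.632 = 7.656 mg/L.
Mixed L₀ = (6.04×4.86 + 0.592×192)/(6.632) = 143.0/6.632 = 21.56 mg/L.
Initial deficit D₀ = C_s − DO₀ = 8.84 − 7.656 = 1.184 mg/L.
t_c = (1/0.5110) ln[(0.771/0.260)(1 − 1.184×0.5110/(0.260×21.56))] = 1.957 × ln(2.646) = 1.904 d.
D_c = (0.260/0.771) × 21.56 × e^(−0.260×1.904) = 0.3372 × 21.56 × 0.6096 = 4.433 mg/L.
Minimum DO = 8.84 − 4.433 = 4.407 mg/L.

t_c ≈ 1.90 d; minimum DO ≈ 4.41 mg/L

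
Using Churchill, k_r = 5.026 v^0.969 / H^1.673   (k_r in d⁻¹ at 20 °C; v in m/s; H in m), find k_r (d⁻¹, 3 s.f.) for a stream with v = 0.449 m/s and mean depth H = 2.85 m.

k_r ≈ 0.401 d⁻¹

k_r = 5.026 × 0.449^0.969 / 2.85^1.673 = 5.026 × 0.4603 / 5.767 = 0.4011 d⁻¹.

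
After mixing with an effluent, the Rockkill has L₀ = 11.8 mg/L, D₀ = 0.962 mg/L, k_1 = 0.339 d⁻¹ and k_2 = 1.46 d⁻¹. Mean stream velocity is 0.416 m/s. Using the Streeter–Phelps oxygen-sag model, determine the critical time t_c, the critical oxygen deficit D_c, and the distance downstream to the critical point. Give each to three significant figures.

t_c = [1/(k_2−k_1)] ln[(k_2/k_1)(1 − D₀(k_2−k_1)/(k_1 L₀))]
= [1/(1.46−0.339)] ln[(1.46/0.339)(1 − 0.962×1.121/(0.339×11.8))]
= (1/1.121) ln[4.307 × 0.7304] = 0.8921 × ln(3.146) = 0.8921 × 1.146 = 1.022 d.
L(t_c) = L₀ e^(−k_1 t_c) = 11.8 × 0.7071 = 8.344 mg/L, and at the critical point k_2 D_c = k_1 L, so D_c = (0.339/1.46) × 8.344 = 1.937 mg/L.
x_c = v t_c = 0.416 m/s × 1.022 d × 86400 s/d = 36750 m ≈ 36.7 km.

t_c ≈ 1.02 d; D_c ≈ 1.94 mg/L; x_c ≈ 36.7 km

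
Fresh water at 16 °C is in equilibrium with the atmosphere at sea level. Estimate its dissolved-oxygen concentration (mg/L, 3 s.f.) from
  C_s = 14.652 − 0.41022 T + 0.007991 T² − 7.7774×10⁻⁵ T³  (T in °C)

C_s ≈ 9.82 mg/L

C_s = 14.652 − 0.41022×16 + 0.007991×16² − 7.7774×10⁻⁵×16³ = 9.816 mg/L.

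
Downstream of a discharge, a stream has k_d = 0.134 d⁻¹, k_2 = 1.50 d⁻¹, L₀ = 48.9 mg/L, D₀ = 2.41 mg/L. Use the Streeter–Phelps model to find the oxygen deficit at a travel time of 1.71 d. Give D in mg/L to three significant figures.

k_d L₀/(k_2−k_d) = 0.134×48.9/(1.50−0.134) = 6.553/1.366 = 4.797 mg/L.
e^(−k_d t) = e^(−0.134×1.710) = 0.7952; e^(−k_2 t) = e^(−1.50×1.710) = 0.07692.
D = 4.797 × (0.7952 − 0.07692) + 2.41 × 0.07692 = 3.446 + 0.1854 = 3.631 mg/L.

D ≈ 3.63 mg/L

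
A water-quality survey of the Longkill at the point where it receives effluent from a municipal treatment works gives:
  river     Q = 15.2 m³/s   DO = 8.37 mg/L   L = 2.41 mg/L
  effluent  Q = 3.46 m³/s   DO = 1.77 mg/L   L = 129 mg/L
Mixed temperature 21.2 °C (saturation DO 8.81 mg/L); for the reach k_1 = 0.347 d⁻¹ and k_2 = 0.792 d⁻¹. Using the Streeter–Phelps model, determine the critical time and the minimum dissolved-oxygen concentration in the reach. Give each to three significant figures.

Mixed DO = (15.2×8.37 + 3.46×1.77)/(15.2+3.46) = 133.3/18.66 = 7.146 mg/L.
Mixed L₀ = (15.2×2.41 + 3.46×129)/(18.66) = 483.0/18.66 = 25.88 mg/L.
Initial deficit D₀ = C_s − DO₀ = 8.81 − 7.146 = 1.664 mg/L.
t_c = (1/0.4450) ln[(0.792/0.347)(1 − 1.664×0.4450/(0.347×25.88))] = 2.247 × ln(2.094) = 1.661 d.
D_c = (0.347/0.792) × 25.88 × e^(−0.347×1.661) = 0.4381 × 25.88 × 0.5619 = 6.372 mg/L.
Minimum DO = 8.81 − 6.372 = 2.438 mg/L.

t_c ≈ 1.66 d; minimum DO ≈ 2.44 mg/L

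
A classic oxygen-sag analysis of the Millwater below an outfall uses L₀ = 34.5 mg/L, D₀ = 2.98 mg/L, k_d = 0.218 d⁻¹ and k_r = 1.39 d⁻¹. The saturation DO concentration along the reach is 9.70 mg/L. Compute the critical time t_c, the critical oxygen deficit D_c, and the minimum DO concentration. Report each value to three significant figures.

t_c ≈ 1.05 d; D_c ≈ 4.31 mg/L; min DO ≈ 5.39 mg/L

t_c = [1/(k_r−k_d)] ln[(k_r/k_d)(1 − D₀(k_r−k_d)/(k_d L₀))]
= [1/(1.39−0.218)] ln[(1.39/0.218)(1 − 2.98×1.172/(0.218×34.5))]
= (1/1.172) ln[6.376 × 0.5356] = 0.8532 × ln(3.415) = 0.8532 × 1.228 = 1.048 d.
L(t_c) = L₀ e^(−k_d t_c) = 34.5 × 0.7958 = 27.45 mg/L, and at the critical point k_r D_c = k_d L, so D_c = (0.218/1.39) × 27.45 = 4.306 mg/L.
Minimum DO = C_s − D_c = 9.70 − 4.306 = 5.394 mg/L.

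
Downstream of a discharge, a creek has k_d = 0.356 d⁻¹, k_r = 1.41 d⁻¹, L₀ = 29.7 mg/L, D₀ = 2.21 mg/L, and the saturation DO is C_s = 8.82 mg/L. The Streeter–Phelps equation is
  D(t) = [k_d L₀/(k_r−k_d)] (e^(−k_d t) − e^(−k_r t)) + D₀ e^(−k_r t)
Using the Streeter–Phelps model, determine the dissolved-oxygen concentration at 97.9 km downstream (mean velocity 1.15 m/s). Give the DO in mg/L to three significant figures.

Travel time t = x/v = 97.9 km / (1.15 m/s) = 97900 m / 1.15 m/s = 85130 s = 0.9853 d.
k_d L₀/(k_r−k_d) = 0.356×29.7/(1.41−0.356) = 10.57/1.054 = 10.03 mg/L.
e^(−k_d t) = e^(−0.356×0.9853) = 0.7041; e^(−k_r t) = e^(−1.41×0.9853) = 0.2493.
D = 10.03 × (0.7041 − 0.2493) + 2.21 × 0.2493 = 4.563 + 0.5509 = 5.114 mg/L.
DO = C_s − D = 8.82 − 5.114 = 3.706 mg/L.

DO ≈ 3.71 mg/L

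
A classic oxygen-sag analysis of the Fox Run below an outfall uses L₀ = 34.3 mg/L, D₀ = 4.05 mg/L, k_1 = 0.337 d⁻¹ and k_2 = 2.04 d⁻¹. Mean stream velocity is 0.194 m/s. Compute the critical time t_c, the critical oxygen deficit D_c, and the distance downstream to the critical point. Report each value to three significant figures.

At the critical point dD/dt = 0, so k_1 L₀ e^(−k_1 t) = k_2 D. Substituting D(t) from the Streeter–Phelps equation and solving for t gives
t_c = ln[(k_2/k_1)(1 − D₀(k_2−k_1)/(k_1 L₀))] / (k_2−k_1).
Here k_2−k_1 = 1.703 d⁻¹ and 1 − D₀(k_2−k_1)/(k_1 L₀) = 1 − 4.05×1.703/(0.337×34.3) = 0.4033, so
t_c = ln(6.053 × 0.4033) / 1.703 = 0.8926 / 1.703 = 0.5241 d.
L(t_c) = L₀ e^(−k_1 t_c) = 34.3 × 0.8381 = 28.75 mg/L, and at the critical point k_2 D_c = k_1 L, so D_c = (0.337/2.04) × 28.75 = 4.749 mg/L.
x_c = v t_c = 0.194 m/s × 0.5241 d × 86400 s/d = 8785 m ≈ 8.79 km.

t_c ≈ 0.524 d; D_c ≈ 4.75 mg/L; x_c ≈ 8.79 km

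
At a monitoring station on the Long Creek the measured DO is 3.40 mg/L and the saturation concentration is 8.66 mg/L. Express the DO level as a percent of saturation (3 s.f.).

% saturation = C/C_s × 100 = 3.40/8.66 × 100 = 39.3 %.

39.3 % saturation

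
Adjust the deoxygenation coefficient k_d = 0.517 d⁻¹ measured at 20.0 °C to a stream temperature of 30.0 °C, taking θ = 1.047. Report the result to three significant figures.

k_d(T₂) = k_d(T₁) · θ^(T₂−T₁) = 0.517 × 1.047^(30.0−20.0)
= 0.517 × 1.047^10.0 = 0.517 × 1.583 = 0.8184 d⁻¹.

k_d ≈ 0.818 d⁻¹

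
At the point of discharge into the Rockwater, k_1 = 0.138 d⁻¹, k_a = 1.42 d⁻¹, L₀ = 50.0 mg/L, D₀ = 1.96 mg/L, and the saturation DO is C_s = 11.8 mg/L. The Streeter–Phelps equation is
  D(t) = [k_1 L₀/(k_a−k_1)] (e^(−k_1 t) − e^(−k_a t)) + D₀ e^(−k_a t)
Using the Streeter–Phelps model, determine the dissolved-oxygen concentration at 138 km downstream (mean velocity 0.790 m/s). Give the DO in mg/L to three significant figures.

Travel time t = x/v = 138 km / (0.790 m/s) = 138000 m / 0.790 m/s = 174700 s = 2.022 d.
k_1 L₀/(k_a−k_1) = 0.138×50.0/(1.42−0.138) = 6.900/1.282 = 5.382 mg/L.
e^(−k_1 t) = e^(−0.138×2.022) = 0.7565; e^(−k_a t) = e^(−1.42×2.022) = 0.05664.
D = 5.382 × (0.7565 − 0.05664) + 1.96 × 0.05664 = 3.767 + 0.1110 = 3.878 mg/L.
DO = C_s − D = 11.8 − 3.878 = 7.922 mg/L.

DO ≈ 7.92 mg/L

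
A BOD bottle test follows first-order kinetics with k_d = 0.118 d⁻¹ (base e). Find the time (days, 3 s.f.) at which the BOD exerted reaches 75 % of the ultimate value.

t ≈ 11.7 d

y/L₀ = 1 − e^(−k_d t) = 0.75 ⇒ e^(−k_d t) = 0.250
t = −ln(0.250) / 0.118 = 1.386 / 0.118 = 11.75 d.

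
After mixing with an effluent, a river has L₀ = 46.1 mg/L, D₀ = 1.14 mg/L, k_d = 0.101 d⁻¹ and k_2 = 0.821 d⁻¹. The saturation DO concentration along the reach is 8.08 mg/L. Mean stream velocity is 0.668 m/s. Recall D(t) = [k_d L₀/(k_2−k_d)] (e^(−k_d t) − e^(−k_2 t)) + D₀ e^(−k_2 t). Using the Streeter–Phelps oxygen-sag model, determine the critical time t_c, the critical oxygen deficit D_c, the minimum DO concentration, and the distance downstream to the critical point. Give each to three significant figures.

With k_2/k_d = 8.129 and 1 − D₀(k_2−k_d)/(k_d L₀) = 0.8237,
t_c = ln(8.129 × 0.8237) / (0.821 − 0.101) = ln(6.696) / 0.7200 = 1.901/0.7200 = 2.641 d.
D_c = (k_d/k_2) L₀ e^(−k_d t_c) = (0.101/0.821) × 46.1 × e^(−0.101×2.641) = 0.1230 × 46.1 × 0.7659 = 4.343 mg/L.
Minimum DO = C_s − D_c = 8.08 − 4.343 = 3.737 mg/L.
x_c = v t_c = 0.668 m/s × 2.641 d × 86400 s/d = 152400 m ≈ 152 km.

t_c ≈ 2.64 d; D_c ≈ 4.34 mg/L; min DO ≈ 3.74 mg/L; x_c ≈ 152 km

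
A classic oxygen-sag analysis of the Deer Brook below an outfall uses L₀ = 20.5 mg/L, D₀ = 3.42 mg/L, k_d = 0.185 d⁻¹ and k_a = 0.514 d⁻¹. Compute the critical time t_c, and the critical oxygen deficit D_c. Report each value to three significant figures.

t_c ≈ 2.04 d; D_c ≈ 5.06 mg/L

With k_a/k_d = 2.778 and 1 − D₀(k_a−k_d)/(k_d L₀) = 0.7033,
t_c = ln(2.778 × 0.7033) / (0.514 − 0.185) = ln(1.954) / 0.3290 = 0.6699/0.3290 = 2.036 d.
L(t_c) = L₀ e^(−k_d t_c) = 20.5 × 0.6861 = 14.07 mg/L, and at the critical point k_a D_c = k_d L, so D_c = (0.185/0.514) × 14.07 = 5.062 mg/L.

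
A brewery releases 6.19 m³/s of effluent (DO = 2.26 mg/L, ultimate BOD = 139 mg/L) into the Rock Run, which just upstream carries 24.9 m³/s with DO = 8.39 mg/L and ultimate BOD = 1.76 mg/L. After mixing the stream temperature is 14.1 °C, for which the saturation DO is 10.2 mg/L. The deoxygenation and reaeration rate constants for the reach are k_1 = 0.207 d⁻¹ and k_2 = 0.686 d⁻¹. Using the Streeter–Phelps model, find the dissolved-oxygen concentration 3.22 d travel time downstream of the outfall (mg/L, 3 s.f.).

Mixed DO = (24.9×8.39 + 6.19×2.26)/(24.9+6.19) = 222.9/31.09 = 7.170 mg/L.
Mixed L₀ = (24.9×1.76 + 6.19×139)/(31.09) = 904.2/31.09 = 29.08 mg/L.
Initial deficit D₀ = C_s − DO₀ = 10.2 − 7.170 = 3.030 mg/L.
D(3.22) = [0.207×29.08/(0.686−0.207)](e^(−0.207×3.22) − e^(−0.686×3.22)) + 3.030 e^(−0.686×3.22)
= 12.57 × (0.5135 − 0.1098) + 3.030 × 0.1098 = 5.406 mg/L.
DO = 10.2 − 5.406 = 4.794 mg/L.

DO ≈ 4.79 mg/L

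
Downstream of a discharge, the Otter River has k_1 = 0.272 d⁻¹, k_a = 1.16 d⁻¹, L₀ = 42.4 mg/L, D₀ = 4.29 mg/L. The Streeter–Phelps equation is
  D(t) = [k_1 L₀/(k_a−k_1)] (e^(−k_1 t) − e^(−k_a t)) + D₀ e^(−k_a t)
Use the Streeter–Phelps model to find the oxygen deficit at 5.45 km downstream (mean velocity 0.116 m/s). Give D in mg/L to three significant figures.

Travel time t = x/v = 5.45 km / (0.116 m/s) = 5450 m / 0.116 m/s = 46980 s = 0.5438 d.
k_1 L₀/(k_a−k_1) = 0.272×42.4/(1.16−0.272) = 11.53/0.8880 = 12.99 mg/L.
e^(−k_1 t) = e^(−0.272×0.5438) = 0.8625; e^(−k_a t) = e^(−1.16×0.5438) = 0.5322.
D = 12.99 × (0.8625 − 0.5322) + 4.29 × 0.5322 = 4.290 + 2.283 = 6.573 mg/L.

D ≈ 6.57 mg/L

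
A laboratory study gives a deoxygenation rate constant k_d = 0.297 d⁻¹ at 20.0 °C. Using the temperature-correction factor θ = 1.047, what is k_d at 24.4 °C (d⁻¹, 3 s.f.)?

k_d(T₂) = k_d(T₁) · θ^(T₂−T₁) = 0.297 × 1.047^(24.4−20.0)
= 0.297 × 1.047^4.40 = 0.297 × 1.224 = 0.3635 d⁻¹.

k_d ≈ 0.364 d⁻¹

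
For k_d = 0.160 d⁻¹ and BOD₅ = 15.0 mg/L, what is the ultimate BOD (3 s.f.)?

L₀ ≈ 27.2 mg/L

BOD₅ = L₀(1 − e^(−5k_d)) ⇒ L₀ = BOD₅ / (1 − e^(−5×0.160))
= 15.0 / (1 − 0.4493) = 15.0 / 0.5507 = 27.24 mg/L.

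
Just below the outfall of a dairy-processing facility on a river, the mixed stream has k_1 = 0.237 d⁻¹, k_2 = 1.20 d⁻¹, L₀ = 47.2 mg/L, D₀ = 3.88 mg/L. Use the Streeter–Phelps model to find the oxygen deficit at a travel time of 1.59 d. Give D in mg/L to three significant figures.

D ≈ 6.82 mg/L

k_1 L₀/(k_2−k_1) = 0.237×47.2/(1.20−0.237) = 11.19/0.9630 = 11.62 mg/L.
e^(−k_1 t) = e^(−0.237×1.590) = 0.6860; e^(−k_2 t) = e^(−1.20×1.590) = 0.1484.
D = 11.62 × (0.6860 − 0.1484) + 3.88 × 0.1484 = 6.246 + 0.5757 = 6.821 mg/L.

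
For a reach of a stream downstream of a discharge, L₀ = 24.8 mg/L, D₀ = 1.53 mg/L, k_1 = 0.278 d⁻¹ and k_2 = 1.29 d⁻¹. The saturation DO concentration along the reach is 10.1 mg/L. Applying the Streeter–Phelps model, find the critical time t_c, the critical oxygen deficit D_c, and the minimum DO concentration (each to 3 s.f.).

With k_2/k_1 = 4.640 and 1 − D₀(k_2−k_1)/(k_1 L₀) = 0.7754,
t_c = ln(4.640 × 0.7754) / (1.29 − 0.278) = ln(3.598) / 1.012 = 1.280/1.012 = 1.265 d.
D_c = (k_1/k_2) L₀ e^(−k_1 t_c) = (0.278/1.29) × 24.8 × e^(−0.278×1.265) = 0.2155 × 24.8 × 0.7035 = 3.760 mg/L.
Minimum DO = C_s − D_c = 10.1 − 3.760 = 6.340 mg/L.

t_c ≈ 1.27 d; D_c ≈ 3.76 mg/L; min DO ≈ 6.34 mg/L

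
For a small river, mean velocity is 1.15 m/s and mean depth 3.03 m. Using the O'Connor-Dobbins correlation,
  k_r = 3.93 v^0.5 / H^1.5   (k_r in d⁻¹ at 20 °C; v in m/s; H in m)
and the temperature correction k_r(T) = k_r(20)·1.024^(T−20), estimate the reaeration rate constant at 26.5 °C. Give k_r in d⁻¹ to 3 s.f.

k_r ≈ 0.932 d⁻¹

k_r(20) = 3.93 × 1.15^0.5 / 3.03^1.5 = 3.93 × 1.072 / 5.274 = 0.7991 d⁻¹.
k_r(26.5) = 0.7991 × 1.024^(26.5−20) = 0.7991 × 1.167 = 0.9322 d⁻¹.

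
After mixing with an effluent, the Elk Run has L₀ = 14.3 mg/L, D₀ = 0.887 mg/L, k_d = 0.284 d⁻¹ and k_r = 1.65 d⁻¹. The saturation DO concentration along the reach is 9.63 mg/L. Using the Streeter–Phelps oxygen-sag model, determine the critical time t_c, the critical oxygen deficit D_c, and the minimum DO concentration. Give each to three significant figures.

At the critical point dD/dt = 0, so k_d L₀ e^(−k_d t) = k_r D. Substituting D(t) from the Streeter–Phelps equation and solving for t gives
t_c = ln[(k_r/k_d)(1 − D₀(k_r−k_d)/(k_d L₀))] / (k_r−k_d).
Here k_r−k_d = 1.366 d⁻¹ and 1 − D₀(k_r−k_d)/(k_d L₀) = 1 − 0.887×1.366/(0.284×14.3) = 0.7017, so
t_c = ln(5.810 × 0.7017) / 1.366 = 1.405 / 1.366 = 1.029 d.
L(t_c) = L₀ e^(−k_d t_c) = 14.3 × 0.7467 = 10.68 mg/L, and at the critical point k_r D_c = k_d L, so D_c = (0.284/1.65) × 10.68 = 1.838 mg/L.
Minimum DO = C_s − D_c = 9.63 − 1.838 = 7.792 mg/L.

t_c ≈ 1.03 d; D_c ≈ 1.84 mg/L; min DO ≈ 7.79 mg/L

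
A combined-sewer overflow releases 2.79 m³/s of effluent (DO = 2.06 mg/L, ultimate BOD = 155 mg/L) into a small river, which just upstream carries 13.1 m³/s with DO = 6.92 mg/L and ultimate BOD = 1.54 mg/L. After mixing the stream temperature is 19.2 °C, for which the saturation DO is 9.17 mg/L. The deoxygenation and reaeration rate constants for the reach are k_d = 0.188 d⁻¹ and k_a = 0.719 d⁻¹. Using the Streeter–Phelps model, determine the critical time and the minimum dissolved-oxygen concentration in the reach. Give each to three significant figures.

t_c ≈ 1.83 d; minimum DO ≈ 3.89 mg/L

Mixed DO = (13.1×6.92 + 2.79×2.06)/(13.1+2.79) = 96.40/15.89 = 6.067 mg/L.
Mixed L₀ = (13.1×1.54 + 2.79×155)/(15.89) = 452.6/15.89 = 28.48 mg/L.
Initial deficit D₀ = C_s − DO₀ = 9.17 − 6.067 = 3.103 mg/L.
t_c = (1/0.5310) ln[(0.719/0.188)(1 − 3.103×0.5310/(0.188×28.48))] = 1.883 × ln(2.648) = 1.834 d.
D_c = (0.188/0.719) × 28.48 × e^(−0.188×1.834) = 0.2615 × 28.48 × 0.7084 = 5.276 mg/L.
Minimum DO = 9.17 − 5.276 = 3.894 mg/L.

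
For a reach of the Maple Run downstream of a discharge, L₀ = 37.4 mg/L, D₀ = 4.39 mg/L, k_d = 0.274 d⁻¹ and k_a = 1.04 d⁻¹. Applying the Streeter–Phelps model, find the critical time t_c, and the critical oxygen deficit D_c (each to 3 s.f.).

At the critical point dD/dt = 0, so k_d L₀ e^(−k_d t) = k_a D. Substituting D(t) from the Streeter–Phelps equation and solving for t gives
t_c = ln[(k_a/k_d)(1 − D₀(k_a−k_d)/(k_d L₀))] / (k_a−k_d).
Here k_a−k_d = 0.7660 d⁻¹ and 1 − D₀(k_a−k_d)/(k_d L₀) = 1 − 4.39×0.7660/(0.274×37.4) = 0.6719, so
t_c = ln(3.796 × 0.6719) / 0.7660 = 0.9361 / 0.7660 = 1.222 d.
D_c = (k_d/k_a) L₀ e^(−k_d t_c) = (0.274/1.04) × 37.4 × e^(−0.274×1.222) = 0.2635 × 37.4 × 0.7154 = 7.050 mg/L.

t_c ≈ 1.22 d; D_c ≈ 7.05 mg/L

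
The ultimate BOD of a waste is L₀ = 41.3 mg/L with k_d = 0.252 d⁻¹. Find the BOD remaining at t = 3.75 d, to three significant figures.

L_t = L₀ e^(−k_d t) = 41.3 × e^(−0.252×3.75) = 41.3 × 0.3887 = 16.05 mg/L.

L ≈ 16.1 mg/L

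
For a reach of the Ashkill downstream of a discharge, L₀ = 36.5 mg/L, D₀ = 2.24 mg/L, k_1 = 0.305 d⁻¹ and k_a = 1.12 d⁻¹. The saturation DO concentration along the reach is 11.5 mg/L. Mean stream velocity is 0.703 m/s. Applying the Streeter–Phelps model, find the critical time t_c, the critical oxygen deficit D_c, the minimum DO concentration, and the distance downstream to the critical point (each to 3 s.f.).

With k_a/k_1 = 3.672 and 1 − D₀(k_a−k_1)/(k_1 L₀) = 0.8360,
t_c = ln(3.672 × 0.8360) / (1.12 − 0.305) = ln(3.070) / 0.8150 = 1.122/0.8150 = 1.376 d.
L(t_c) = L₀ e^(−k_1 t_c) = 36.5 × 0.6572 = 23.99 mg/L, and at the critical point k_a D_c = k_1 L, so D_c = (0.305/1.12) × 23.99 = 6.532 mg/L.
Minimum DO = C_s − D_c = 11.5 − 6.532 = 4.968 mg/L.
x_c = v t_c = 0.703 m/s × 1.376 d × 86400 s/d = 83590 m ≈ 83.6 km.

t_c ≈ 1.38 d; D_c ≈ 6.53 mg/L; min DO ≈ 4.97 mg/L; x_c ≈ 83.6 km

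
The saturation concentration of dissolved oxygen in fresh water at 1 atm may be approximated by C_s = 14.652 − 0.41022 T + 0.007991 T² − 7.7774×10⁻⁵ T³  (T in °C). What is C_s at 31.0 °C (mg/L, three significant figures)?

C_s ≈ 7.30 mg/L

C_s = 14.652 − 0.41022×31.0 + 0.007991×31.0² − 7.7774×10⁻⁵×31.0³ = 7.298 mg/L.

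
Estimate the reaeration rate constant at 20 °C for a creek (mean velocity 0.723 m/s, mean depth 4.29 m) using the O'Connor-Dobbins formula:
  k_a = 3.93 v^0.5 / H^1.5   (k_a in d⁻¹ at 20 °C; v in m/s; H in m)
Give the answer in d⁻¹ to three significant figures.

k_a = 3.93 × 0.723^0.5 / 4.29^1.5 = 3.93 × 0.8503 / 8.886 = 0.3761 d⁻¹.

k_a ≈ 0.376 d⁻¹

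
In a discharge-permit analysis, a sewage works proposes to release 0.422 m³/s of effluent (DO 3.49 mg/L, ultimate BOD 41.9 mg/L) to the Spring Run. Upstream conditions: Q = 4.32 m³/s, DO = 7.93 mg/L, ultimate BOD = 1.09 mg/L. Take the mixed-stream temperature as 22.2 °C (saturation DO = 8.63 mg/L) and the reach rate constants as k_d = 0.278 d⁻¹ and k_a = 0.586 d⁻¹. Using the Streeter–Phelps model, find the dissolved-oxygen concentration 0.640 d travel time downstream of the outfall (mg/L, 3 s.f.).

DO ≈ 7.24 mg/L

Mixed DO = (4.32×7.93 + 0.422×3.49)/(4.32+0.422) = 35.73/4.742 = 7.535 mg/L.
Mixed L₀ = (4.32×1.09 + 0.422×41.9)/(4.742) = 22.39/4.742 = 4.722 mg/L.
Initial deficit D₀ = C_s − DO₀ = 8.63 − 7.535 = 1.095 mg/L.
D(0.640) = [0.278×4.722/(0.586−0.278)](e^(−0.278×0.640) − e^(−0.586×0.640)) + 1.095 e^(−0.586×0.640)
= 4.262 × (0.8370 − 0.6873) + 1.095 × 0.6873 = 1.391 mg/L.
DO = 8.63 − 1.391 = 7.239 mg/L.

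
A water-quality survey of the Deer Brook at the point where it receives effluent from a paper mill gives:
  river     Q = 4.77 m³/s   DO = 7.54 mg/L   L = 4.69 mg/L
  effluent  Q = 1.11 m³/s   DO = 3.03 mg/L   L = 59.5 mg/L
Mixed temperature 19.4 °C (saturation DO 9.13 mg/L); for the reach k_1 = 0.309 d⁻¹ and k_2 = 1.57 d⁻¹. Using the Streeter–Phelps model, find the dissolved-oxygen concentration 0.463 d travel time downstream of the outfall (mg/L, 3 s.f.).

DO ≈ 6.54 mg/L

Mixed DO = (4.77×7.54 + 1.11×3.03)/(4.77+1.11) = 39.33/5.880 = 6.689 mg/L.
Mixed L₀ = (4.77×4.69 + 1.11×59.5)/(5.880) = 88.42/5.880 = 15.04 mg/L.
Initial deficit D₀ = C_s − DO₀ = 9.13 − 6.689 = 2.441 mg/L.
D(0.463) = [0.309×15.04/(1.57−0.309)](e^(−0.309×0.463) − e^(−1.57×0.463)) + 2.441 e^(−1.57×0.463)
= 3.685 × (0.8667 − 0.4834) + 2.441 × 0.4834 = 2.592 mg/L.
DO = 9.13 − 2.592 = 6.538 mg/L.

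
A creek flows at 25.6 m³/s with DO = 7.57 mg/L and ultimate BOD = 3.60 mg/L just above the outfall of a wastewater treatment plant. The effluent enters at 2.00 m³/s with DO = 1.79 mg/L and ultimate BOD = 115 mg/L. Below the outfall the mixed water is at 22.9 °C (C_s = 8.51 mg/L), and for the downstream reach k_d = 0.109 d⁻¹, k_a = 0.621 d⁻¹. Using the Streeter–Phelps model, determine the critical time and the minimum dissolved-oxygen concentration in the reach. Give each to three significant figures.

t_c ≈ 1.85 d; minimum DO ≈ 6.84 mg/L

Mixed DO = (25.6×7.57 + 2.00×1.79)/(25.6+2.00) = 197.4/27.60 = 7.151 mg/L.
Mixed L₀ = (25.6×3.60 + 2.00×115)/(27.60) = 322.2/27.60 = 11.67 mg/L.
Initial deficit D₀ = C_s − DO₀ = 8.51 − 7.151 = 1.359 mg/L.
t_c = (1/0.5120) ln[(0.621/0.109)(1 − 1.359×0.5120/(0.109×11.67))] = 1.953 × ln(2.582) = 1.853 d.
D_c = (0.109/0.621) × 11.67 × e^(−0.109×1.853) = 0.1755 × 11.67 × 0.8172 = 1.674 mg/L.
Minimum DO = 8.51 − 1.674 = 6.836 mg/L.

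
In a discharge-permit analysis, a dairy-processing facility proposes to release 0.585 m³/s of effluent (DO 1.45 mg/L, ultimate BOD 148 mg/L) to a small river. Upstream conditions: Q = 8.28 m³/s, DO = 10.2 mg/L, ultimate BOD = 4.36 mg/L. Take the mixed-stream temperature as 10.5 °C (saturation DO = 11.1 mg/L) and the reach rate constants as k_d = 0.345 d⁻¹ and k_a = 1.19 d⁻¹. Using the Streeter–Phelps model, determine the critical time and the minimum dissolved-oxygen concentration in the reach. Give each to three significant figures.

t_c ≈ 1.11 d; minimum DO ≈ 8.36 mg/L

Mixed DO = (8.28×10.2 + 0.585×1.45)/(8.28+0.585) = 85.30/8.865 = 9.623 mg/L.
Mixed L₀ = (8.28×4.36 + 0.585×148)/(8.865) = 122.7/8.865 = 13.84 mg/L.
Initial deficit D₀ = C_s − DO₀ = 11.1 − 9.623 = 1.477 mg/L.
t_c = (1/0.8450) ln[(1.19/0.345)(1 − 1.477×0.8450/(0.345×13.84))] = 1.183 × ln(2.547) = 1.107 d.
D_c = (0.345/1.19) × 13.84 × e^(−0.345×1.107) = 0.2899 × 13.84 × 0.6827 = 2.739 mg/L.
Minimum DO = 11.1 − 2.739 = 8.361 mg/L.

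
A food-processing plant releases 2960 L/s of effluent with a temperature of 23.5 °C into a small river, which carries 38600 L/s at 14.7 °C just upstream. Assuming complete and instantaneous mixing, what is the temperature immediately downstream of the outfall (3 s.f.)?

Flow-weighted mixing: C = (Q_r C_r + Q_w C_w)/(Q_r + Q_w)
= (38600×14.7 + 2960×23.5)/(38600 + 2960) = 637000/41560 = 15.33 °C.

15.3 °C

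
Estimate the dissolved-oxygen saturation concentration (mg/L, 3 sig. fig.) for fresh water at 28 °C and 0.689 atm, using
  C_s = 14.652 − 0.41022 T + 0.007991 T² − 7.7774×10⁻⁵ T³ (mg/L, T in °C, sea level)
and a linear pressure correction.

At sea level: C_s = 14.652 − 0.41022×28 + 0.007991×28² − 7.7774×10⁻⁵×28³ = 7.723 mg/L.
Pressure correction: C_s' = 7.723 × 0.689 = 5.321 mg/L.

C_s ≈ 5.32 mg/L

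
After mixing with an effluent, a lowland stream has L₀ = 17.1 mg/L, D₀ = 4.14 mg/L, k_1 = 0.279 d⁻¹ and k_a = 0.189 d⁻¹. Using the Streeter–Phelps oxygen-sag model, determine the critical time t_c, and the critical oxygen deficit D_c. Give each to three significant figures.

At the critical point dD/dt = 0, so k_1 L₀ e^(−k_1 t) = k_a D. Substituting D(t) from the Streeter–Phelps equation and solving for t gives
t_c = ln[(k_a/k_1)(1 − D₀(k_a−k_1)/(k_1 L₀))] / (k_a−k_1).
Here k_a−k_1 = -0.09000 d⁻¹ and 1 − D₀(k_a−k_1)/(k_1 L₀) = 1 − 4.14×-0.09000/(0.279×17.1) = 1.078, so
t_c = ln(0.6774 × 1.078) / -0.09000 = -0.3143 / -0.09000 = 3.492 d.
D_c = (k_1/k_a) L₀ e^(−k_1 t_c) = (0.279/0.189) × 17.1 × e^(−0.279×3.492) = 1.476 × 17.1 × 0.3775 = 9.529 mg/L.

t_c ≈ 3.49 d; D_c ≈ 9.53 mg/L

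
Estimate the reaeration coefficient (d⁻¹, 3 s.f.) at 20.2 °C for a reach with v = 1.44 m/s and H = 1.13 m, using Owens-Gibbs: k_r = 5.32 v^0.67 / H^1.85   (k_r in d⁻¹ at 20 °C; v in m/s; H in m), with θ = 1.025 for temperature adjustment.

k_r(20) = 5.32 × 1.44^0.67 / 1.13^1.85 = 5.32 × 1.277 / 1.254 = 5.418 d⁻¹.
k_r(20.2) = 5.418 × 1.025^(20.2−20) = 5.418 × 1.005 = 5.445 d⁻¹.

k_r ≈ 5.44 d⁻¹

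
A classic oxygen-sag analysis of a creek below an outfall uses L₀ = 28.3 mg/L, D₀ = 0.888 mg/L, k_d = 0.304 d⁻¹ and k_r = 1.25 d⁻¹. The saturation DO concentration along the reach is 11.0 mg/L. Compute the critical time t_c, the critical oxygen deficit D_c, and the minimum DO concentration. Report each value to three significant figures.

t_c ≈ 1.39 d; D_c ≈ 4.52 mg/L; min DO ≈ 6.48 mg/L

t_c = [1/(k_r−k_d)] ln[(k_r/k_d)(1 − D₀(k_r−k_d)/(k_d L₀))]
= [1/(1.25−0.304)] ln[(1.25/0.304)(1 − 0.888×0.9460/(0.304×28.3))]
= (1/0.9460) ln[4.112 × 0.9024] = 1.057 × ln(3.710) = 1.057 × 1.311 = 1.386 d.
D_c = (k_d/k_r) L₀ e^(−k_d t_c) = (0.304/1.25) × 28.3 × e^(−0.304×1.386) = 0.2432 × 28.3 × 0.6562 = 4.516 mg/L.
Minimum DO = C_s − D_c = 11.0 − 4.516 = 6.484 mg/L.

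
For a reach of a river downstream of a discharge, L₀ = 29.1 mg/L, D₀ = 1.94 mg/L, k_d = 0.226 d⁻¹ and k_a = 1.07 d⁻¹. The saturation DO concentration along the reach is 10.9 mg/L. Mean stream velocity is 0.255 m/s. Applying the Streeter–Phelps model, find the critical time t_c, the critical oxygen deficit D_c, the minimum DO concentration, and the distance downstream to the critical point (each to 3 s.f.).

t_c ≈ 1.50 d; D_c ≈ 4.38 mg/L; min DO ≈ 6.52 mg/L; x_c ≈ 33.1 km

With k_a/k_d = 4.735 and 1 − D₀(k_a−k_d)/(k_d L₀) = 0.7510,
t_c = ln(4.735 × 0.7510) / (1.07 − 0.226) = ln(3.556) / 0.8440 = 1.269/0.8440 = 1.503 d.
L(t_c) = L₀ e^(−k_d t_c) = 29.1 × 0.7120 = 20.72 mg/L, and at the critical point k_a D_c = k_d L, so D_c = (0.226/1.07) × 20.72 = 4.376 mg/L.
Minimum DO = C_s − D_c = 10.9 − 4.376 = 6.524 mg/L.
x_c = v t_c = 0.255 m/s × 1.503 d × 86400 s/d = 33120 m ≈ 33.1 km.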